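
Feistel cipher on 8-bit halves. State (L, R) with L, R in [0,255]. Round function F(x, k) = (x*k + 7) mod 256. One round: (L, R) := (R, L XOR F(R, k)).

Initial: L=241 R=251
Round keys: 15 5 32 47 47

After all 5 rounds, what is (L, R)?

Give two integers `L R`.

Round 1 (k=15): L=251 R=77
Round 2 (k=5): L=77 R=115
Round 3 (k=32): L=115 R=42
Round 4 (k=47): L=42 R=206
Round 5 (k=47): L=206 R=243

Answer: 206 243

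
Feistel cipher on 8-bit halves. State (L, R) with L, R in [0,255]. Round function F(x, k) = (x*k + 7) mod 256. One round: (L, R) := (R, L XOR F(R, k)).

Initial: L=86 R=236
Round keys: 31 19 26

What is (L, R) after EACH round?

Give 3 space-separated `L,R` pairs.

Answer: 236,205 205,210 210,150

Derivation:
Round 1 (k=31): L=236 R=205
Round 2 (k=19): L=205 R=210
Round 3 (k=26): L=210 R=150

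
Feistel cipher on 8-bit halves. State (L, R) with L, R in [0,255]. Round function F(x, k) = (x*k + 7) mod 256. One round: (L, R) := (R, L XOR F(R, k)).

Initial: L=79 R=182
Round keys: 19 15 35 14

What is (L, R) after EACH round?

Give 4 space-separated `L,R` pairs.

Answer: 182,198 198,23 23,234 234,196

Derivation:
Round 1 (k=19): L=182 R=198
Round 2 (k=15): L=198 R=23
Round 3 (k=35): L=23 R=234
Round 4 (k=14): L=234 R=196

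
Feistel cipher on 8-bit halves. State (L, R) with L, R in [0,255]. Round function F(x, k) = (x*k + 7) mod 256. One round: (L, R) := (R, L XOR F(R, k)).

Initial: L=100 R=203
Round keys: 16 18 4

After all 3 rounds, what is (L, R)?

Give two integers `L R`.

Answer: 22 140

Derivation:
Round 1 (k=16): L=203 R=211
Round 2 (k=18): L=211 R=22
Round 3 (k=4): L=22 R=140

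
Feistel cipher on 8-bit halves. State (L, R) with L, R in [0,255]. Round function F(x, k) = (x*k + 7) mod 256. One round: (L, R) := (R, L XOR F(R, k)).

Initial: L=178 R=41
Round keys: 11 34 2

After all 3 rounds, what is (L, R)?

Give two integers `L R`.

Answer: 222 187

Derivation:
Round 1 (k=11): L=41 R=120
Round 2 (k=34): L=120 R=222
Round 3 (k=2): L=222 R=187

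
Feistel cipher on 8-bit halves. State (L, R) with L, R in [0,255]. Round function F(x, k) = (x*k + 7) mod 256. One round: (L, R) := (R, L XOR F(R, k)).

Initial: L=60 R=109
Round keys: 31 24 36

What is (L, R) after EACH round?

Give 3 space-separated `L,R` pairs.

Round 1 (k=31): L=109 R=6
Round 2 (k=24): L=6 R=250
Round 3 (k=36): L=250 R=41

Answer: 109,6 6,250 250,41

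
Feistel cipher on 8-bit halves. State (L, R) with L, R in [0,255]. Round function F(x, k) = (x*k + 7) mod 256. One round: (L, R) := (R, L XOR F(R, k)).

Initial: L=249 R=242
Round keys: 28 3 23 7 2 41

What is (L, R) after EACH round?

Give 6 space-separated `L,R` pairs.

Answer: 242,134 134,107 107,34 34,158 158,97 97,14

Derivation:
Round 1 (k=28): L=242 R=134
Round 2 (k=3): L=134 R=107
Round 3 (k=23): L=107 R=34
Round 4 (k=7): L=34 R=158
Round 5 (k=2): L=158 R=97
Round 6 (k=41): L=97 R=14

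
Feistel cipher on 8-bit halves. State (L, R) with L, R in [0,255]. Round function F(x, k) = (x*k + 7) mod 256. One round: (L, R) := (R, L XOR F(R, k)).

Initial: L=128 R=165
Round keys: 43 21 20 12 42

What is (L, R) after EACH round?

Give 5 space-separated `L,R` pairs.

Answer: 165,62 62,184 184,89 89,139 139,140

Derivation:
Round 1 (k=43): L=165 R=62
Round 2 (k=21): L=62 R=184
Round 3 (k=20): L=184 R=89
Round 4 (k=12): L=89 R=139
Round 5 (k=42): L=139 R=140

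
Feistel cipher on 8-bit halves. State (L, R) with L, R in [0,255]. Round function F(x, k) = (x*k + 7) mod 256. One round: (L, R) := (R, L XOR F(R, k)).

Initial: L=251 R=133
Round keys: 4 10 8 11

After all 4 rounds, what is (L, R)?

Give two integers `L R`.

Answer: 247 230

Derivation:
Round 1 (k=4): L=133 R=224
Round 2 (k=10): L=224 R=66
Round 3 (k=8): L=66 R=247
Round 4 (k=11): L=247 R=230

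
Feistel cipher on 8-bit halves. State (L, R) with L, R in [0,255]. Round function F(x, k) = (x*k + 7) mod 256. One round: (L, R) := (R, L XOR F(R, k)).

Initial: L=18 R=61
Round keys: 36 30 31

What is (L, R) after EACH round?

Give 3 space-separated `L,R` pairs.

Answer: 61,137 137,40 40,86

Derivation:
Round 1 (k=36): L=61 R=137
Round 2 (k=30): L=137 R=40
Round 3 (k=31): L=40 R=86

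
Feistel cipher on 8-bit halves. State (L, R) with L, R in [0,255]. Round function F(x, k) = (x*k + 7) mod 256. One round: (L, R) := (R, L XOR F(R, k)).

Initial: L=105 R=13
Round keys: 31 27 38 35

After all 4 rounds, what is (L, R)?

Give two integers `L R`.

Round 1 (k=31): L=13 R=243
Round 2 (k=27): L=243 R=165
Round 3 (k=38): L=165 R=118
Round 4 (k=35): L=118 R=140

Answer: 118 140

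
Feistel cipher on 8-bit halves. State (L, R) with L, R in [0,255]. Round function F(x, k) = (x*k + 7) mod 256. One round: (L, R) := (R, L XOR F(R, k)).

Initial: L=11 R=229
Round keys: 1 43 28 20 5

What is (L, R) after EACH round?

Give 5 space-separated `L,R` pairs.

Round 1 (k=1): L=229 R=231
Round 2 (k=43): L=231 R=49
Round 3 (k=28): L=49 R=132
Round 4 (k=20): L=132 R=102
Round 5 (k=5): L=102 R=129

Answer: 229,231 231,49 49,132 132,102 102,129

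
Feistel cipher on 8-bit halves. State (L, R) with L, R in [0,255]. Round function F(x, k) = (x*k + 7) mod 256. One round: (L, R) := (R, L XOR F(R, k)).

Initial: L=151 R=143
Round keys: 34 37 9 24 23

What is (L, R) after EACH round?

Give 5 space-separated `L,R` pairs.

Answer: 143,146 146,174 174,183 183,129 129,41

Derivation:
Round 1 (k=34): L=143 R=146
Round 2 (k=37): L=146 R=174
Round 3 (k=9): L=174 R=183
Round 4 (k=24): L=183 R=129
Round 5 (k=23): L=129 R=41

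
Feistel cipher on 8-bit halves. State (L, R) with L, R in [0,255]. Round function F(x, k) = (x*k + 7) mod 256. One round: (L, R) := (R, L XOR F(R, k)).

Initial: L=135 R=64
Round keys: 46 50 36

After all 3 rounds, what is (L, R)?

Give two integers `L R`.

Round 1 (k=46): L=64 R=0
Round 2 (k=50): L=0 R=71
Round 3 (k=36): L=71 R=3

Answer: 71 3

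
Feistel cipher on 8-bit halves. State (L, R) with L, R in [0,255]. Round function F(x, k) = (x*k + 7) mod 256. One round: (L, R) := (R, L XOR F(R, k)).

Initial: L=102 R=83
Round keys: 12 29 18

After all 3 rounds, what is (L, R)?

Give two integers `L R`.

Round 1 (k=12): L=83 R=141
Round 2 (k=29): L=141 R=83
Round 3 (k=18): L=83 R=80

Answer: 83 80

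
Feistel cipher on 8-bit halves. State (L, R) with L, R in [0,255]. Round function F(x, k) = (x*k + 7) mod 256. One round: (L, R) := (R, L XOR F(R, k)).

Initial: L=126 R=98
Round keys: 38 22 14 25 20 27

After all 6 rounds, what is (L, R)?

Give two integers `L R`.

Answer: 243 68

Derivation:
Round 1 (k=38): L=98 R=237
Round 2 (k=22): L=237 R=7
Round 3 (k=14): L=7 R=132
Round 4 (k=25): L=132 R=236
Round 5 (k=20): L=236 R=243
Round 6 (k=27): L=243 R=68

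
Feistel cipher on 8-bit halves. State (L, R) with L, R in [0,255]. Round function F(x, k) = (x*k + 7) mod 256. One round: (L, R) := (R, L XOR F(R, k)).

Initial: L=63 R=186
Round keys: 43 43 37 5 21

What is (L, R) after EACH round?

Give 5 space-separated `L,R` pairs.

Round 1 (k=43): L=186 R=122
Round 2 (k=43): L=122 R=63
Round 3 (k=37): L=63 R=88
Round 4 (k=5): L=88 R=128
Round 5 (k=21): L=128 R=223

Answer: 186,122 122,63 63,88 88,128 128,223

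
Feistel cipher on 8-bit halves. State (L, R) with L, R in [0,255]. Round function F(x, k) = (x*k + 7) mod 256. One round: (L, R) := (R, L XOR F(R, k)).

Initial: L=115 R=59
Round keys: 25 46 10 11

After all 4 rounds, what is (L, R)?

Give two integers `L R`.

Round 1 (k=25): L=59 R=185
Round 2 (k=46): L=185 R=126
Round 3 (k=10): L=126 R=74
Round 4 (k=11): L=74 R=75

Answer: 74 75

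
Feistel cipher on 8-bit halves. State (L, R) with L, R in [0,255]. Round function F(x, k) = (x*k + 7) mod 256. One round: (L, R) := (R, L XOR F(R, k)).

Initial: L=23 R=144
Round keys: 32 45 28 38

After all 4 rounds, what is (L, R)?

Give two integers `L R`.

Round 1 (k=32): L=144 R=16
Round 2 (k=45): L=16 R=71
Round 3 (k=28): L=71 R=219
Round 4 (k=38): L=219 R=206

Answer: 219 206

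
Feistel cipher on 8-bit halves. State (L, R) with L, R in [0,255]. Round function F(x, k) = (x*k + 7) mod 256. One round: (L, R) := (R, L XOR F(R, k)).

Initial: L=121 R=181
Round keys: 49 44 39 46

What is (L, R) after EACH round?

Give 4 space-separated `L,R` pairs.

Round 1 (k=49): L=181 R=213
Round 2 (k=44): L=213 R=22
Round 3 (k=39): L=22 R=180
Round 4 (k=46): L=180 R=73

Answer: 181,213 213,22 22,180 180,73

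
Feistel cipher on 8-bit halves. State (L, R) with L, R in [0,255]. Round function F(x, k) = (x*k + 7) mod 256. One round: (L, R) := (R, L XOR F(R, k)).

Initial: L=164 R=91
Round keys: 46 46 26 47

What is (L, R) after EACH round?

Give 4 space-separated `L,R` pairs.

Answer: 91,197 197,54 54,70 70,215

Derivation:
Round 1 (k=46): L=91 R=197
Round 2 (k=46): L=197 R=54
Round 3 (k=26): L=54 R=70
Round 4 (k=47): L=70 R=215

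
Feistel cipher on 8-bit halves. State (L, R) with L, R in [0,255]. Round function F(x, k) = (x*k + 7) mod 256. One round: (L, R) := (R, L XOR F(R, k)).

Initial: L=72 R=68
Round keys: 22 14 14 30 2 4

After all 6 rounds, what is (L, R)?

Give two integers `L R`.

Answer: 41 85

Derivation:
Round 1 (k=22): L=68 R=151
Round 2 (k=14): L=151 R=13
Round 3 (k=14): L=13 R=42
Round 4 (k=30): L=42 R=254
Round 5 (k=2): L=254 R=41
Round 6 (k=4): L=41 R=85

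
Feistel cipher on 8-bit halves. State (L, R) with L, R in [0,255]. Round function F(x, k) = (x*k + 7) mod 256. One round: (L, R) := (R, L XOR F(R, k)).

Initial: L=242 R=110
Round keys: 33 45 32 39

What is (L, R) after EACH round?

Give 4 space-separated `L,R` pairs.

Answer: 110,199 199,108 108,64 64,171

Derivation:
Round 1 (k=33): L=110 R=199
Round 2 (k=45): L=199 R=108
Round 3 (k=32): L=108 R=64
Round 4 (k=39): L=64 R=171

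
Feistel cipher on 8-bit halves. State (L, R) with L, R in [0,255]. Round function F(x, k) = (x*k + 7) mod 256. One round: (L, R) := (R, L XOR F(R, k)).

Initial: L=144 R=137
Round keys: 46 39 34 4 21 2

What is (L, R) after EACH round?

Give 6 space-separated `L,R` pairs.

Round 1 (k=46): L=137 R=53
Round 2 (k=39): L=53 R=147
Round 3 (k=34): L=147 R=184
Round 4 (k=4): L=184 R=116
Round 5 (k=21): L=116 R=51
Round 6 (k=2): L=51 R=25

Answer: 137,53 53,147 147,184 184,116 116,51 51,25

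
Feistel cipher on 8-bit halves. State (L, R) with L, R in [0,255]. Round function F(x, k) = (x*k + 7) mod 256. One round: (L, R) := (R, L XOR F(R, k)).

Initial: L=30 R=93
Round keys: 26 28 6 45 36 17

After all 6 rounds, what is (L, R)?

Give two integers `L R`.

Round 1 (k=26): L=93 R=103
Round 2 (k=28): L=103 R=22
Round 3 (k=6): L=22 R=236
Round 4 (k=45): L=236 R=149
Round 5 (k=36): L=149 R=23
Round 6 (k=17): L=23 R=27

Answer: 23 27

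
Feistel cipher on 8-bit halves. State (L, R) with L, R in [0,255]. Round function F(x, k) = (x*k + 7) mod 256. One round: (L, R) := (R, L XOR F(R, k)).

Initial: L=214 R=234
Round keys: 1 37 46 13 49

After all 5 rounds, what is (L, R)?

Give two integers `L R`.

Round 1 (k=1): L=234 R=39
Round 2 (k=37): L=39 R=64
Round 3 (k=46): L=64 R=160
Round 4 (k=13): L=160 R=103
Round 5 (k=49): L=103 R=30

Answer: 103 30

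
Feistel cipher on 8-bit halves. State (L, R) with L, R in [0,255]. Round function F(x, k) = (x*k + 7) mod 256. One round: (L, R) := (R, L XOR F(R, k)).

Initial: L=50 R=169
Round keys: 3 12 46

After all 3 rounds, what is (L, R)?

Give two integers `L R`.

Answer: 238 251

Derivation:
Round 1 (k=3): L=169 R=48
Round 2 (k=12): L=48 R=238
Round 3 (k=46): L=238 R=251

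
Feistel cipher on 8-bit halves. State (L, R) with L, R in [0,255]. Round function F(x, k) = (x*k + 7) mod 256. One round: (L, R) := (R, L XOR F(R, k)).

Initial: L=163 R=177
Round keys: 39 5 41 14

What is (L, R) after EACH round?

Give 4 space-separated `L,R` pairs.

Answer: 177,93 93,105 105,133 133,36

Derivation:
Round 1 (k=39): L=177 R=93
Round 2 (k=5): L=93 R=105
Round 3 (k=41): L=105 R=133
Round 4 (k=14): L=133 R=36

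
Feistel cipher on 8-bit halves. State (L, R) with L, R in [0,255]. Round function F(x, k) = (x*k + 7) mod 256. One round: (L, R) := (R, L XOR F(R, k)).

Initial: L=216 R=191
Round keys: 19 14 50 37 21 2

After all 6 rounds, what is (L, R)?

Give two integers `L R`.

Answer: 230 93

Derivation:
Round 1 (k=19): L=191 R=236
Round 2 (k=14): L=236 R=80
Round 3 (k=50): L=80 R=75
Round 4 (k=37): L=75 R=142
Round 5 (k=21): L=142 R=230
Round 6 (k=2): L=230 R=93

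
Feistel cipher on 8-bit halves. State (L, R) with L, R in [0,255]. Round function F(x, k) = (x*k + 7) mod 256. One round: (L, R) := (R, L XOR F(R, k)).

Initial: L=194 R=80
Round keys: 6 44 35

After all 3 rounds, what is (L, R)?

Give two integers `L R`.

Round 1 (k=6): L=80 R=37
Round 2 (k=44): L=37 R=51
Round 3 (k=35): L=51 R=37

Answer: 51 37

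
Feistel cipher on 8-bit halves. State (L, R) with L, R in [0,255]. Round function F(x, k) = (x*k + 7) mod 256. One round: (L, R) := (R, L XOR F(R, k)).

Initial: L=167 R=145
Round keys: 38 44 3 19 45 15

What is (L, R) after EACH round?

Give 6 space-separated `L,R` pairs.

Answer: 145,42 42,174 174,59 59,198 198,238 238,63

Derivation:
Round 1 (k=38): L=145 R=42
Round 2 (k=44): L=42 R=174
Round 3 (k=3): L=174 R=59
Round 4 (k=19): L=59 R=198
Round 5 (k=45): L=198 R=238
Round 6 (k=15): L=238 R=63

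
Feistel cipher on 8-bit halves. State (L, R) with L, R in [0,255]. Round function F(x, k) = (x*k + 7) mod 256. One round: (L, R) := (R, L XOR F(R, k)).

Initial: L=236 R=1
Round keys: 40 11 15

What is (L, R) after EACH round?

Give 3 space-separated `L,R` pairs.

Round 1 (k=40): L=1 R=195
Round 2 (k=11): L=195 R=105
Round 3 (k=15): L=105 R=237

Answer: 1,195 195,105 105,237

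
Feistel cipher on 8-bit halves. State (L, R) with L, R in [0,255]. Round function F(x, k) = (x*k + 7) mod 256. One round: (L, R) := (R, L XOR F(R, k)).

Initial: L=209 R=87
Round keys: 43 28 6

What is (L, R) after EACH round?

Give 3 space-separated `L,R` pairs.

Answer: 87,117 117,132 132,106

Derivation:
Round 1 (k=43): L=87 R=117
Round 2 (k=28): L=117 R=132
Round 3 (k=6): L=132 R=106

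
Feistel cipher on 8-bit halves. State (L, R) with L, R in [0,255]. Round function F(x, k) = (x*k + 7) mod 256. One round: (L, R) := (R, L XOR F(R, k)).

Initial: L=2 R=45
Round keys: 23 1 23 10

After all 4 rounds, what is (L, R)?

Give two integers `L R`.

Answer: 45 243

Derivation:
Round 1 (k=23): L=45 R=16
Round 2 (k=1): L=16 R=58
Round 3 (k=23): L=58 R=45
Round 4 (k=10): L=45 R=243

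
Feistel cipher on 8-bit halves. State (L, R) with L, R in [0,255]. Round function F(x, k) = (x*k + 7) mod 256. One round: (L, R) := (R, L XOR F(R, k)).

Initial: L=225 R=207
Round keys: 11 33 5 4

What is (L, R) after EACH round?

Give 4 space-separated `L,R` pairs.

Round 1 (k=11): L=207 R=13
Round 2 (k=33): L=13 R=123
Round 3 (k=5): L=123 R=99
Round 4 (k=4): L=99 R=232

Answer: 207,13 13,123 123,99 99,232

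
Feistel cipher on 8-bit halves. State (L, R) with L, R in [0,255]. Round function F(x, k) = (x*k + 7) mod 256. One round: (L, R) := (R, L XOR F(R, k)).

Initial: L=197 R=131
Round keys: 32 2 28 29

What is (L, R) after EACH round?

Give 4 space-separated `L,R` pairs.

Answer: 131,162 162,200 200,69 69,16

Derivation:
Round 1 (k=32): L=131 R=162
Round 2 (k=2): L=162 R=200
Round 3 (k=28): L=200 R=69
Round 4 (k=29): L=69 R=16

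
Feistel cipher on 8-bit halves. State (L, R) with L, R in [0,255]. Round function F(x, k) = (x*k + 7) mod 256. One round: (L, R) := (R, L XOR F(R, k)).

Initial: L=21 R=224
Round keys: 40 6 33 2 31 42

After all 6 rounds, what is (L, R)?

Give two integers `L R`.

Round 1 (k=40): L=224 R=18
Round 2 (k=6): L=18 R=147
Round 3 (k=33): L=147 R=232
Round 4 (k=2): L=232 R=68
Round 5 (k=31): L=68 R=171
Round 6 (k=42): L=171 R=81

Answer: 171 81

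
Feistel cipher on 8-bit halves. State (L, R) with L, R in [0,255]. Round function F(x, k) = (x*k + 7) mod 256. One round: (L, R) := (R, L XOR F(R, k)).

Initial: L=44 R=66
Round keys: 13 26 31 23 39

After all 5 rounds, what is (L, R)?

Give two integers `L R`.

Round 1 (k=13): L=66 R=77
Round 2 (k=26): L=77 R=155
Round 3 (k=31): L=155 R=129
Round 4 (k=23): L=129 R=5
Round 5 (k=39): L=5 R=75

Answer: 5 75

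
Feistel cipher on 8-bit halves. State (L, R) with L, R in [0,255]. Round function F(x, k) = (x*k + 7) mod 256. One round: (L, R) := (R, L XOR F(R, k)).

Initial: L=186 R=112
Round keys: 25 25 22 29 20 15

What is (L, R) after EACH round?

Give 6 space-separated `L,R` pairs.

Round 1 (k=25): L=112 R=77
Round 2 (k=25): L=77 R=252
Round 3 (k=22): L=252 R=226
Round 4 (k=29): L=226 R=93
Round 5 (k=20): L=93 R=169
Round 6 (k=15): L=169 R=179

Answer: 112,77 77,252 252,226 226,93 93,169 169,179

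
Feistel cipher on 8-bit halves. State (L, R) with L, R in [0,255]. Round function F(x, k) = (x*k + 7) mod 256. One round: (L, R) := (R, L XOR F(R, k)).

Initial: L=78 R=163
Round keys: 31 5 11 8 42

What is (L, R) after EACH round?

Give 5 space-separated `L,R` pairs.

Answer: 163,138 138,26 26,175 175,101 101,54

Derivation:
Round 1 (k=31): L=163 R=138
Round 2 (k=5): L=138 R=26
Round 3 (k=11): L=26 R=175
Round 4 (k=8): L=175 R=101
Round 5 (k=42): L=101 R=54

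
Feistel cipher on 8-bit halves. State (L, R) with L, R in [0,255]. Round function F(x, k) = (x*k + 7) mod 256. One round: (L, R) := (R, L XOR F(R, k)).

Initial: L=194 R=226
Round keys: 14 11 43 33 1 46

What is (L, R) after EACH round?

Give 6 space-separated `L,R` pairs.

Round 1 (k=14): L=226 R=161
Round 2 (k=11): L=161 R=16
Round 3 (k=43): L=16 R=22
Round 4 (k=33): L=22 R=205
Round 5 (k=1): L=205 R=194
Round 6 (k=46): L=194 R=46

Answer: 226,161 161,16 16,22 22,205 205,194 194,46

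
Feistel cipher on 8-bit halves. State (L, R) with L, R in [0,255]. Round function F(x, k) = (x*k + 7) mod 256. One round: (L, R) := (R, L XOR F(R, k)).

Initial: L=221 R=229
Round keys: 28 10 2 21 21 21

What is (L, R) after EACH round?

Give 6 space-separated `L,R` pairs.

Round 1 (k=28): L=229 R=206
Round 2 (k=10): L=206 R=246
Round 3 (k=2): L=246 R=61
Round 4 (k=21): L=61 R=254
Round 5 (k=21): L=254 R=224
Round 6 (k=21): L=224 R=153

Answer: 229,206 206,246 246,61 61,254 254,224 224,153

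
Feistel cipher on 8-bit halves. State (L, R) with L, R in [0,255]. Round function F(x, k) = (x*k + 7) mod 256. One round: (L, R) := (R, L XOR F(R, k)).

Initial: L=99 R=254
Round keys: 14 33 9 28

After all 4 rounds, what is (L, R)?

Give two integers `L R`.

Answer: 136 150

Derivation:
Round 1 (k=14): L=254 R=136
Round 2 (k=33): L=136 R=113
Round 3 (k=9): L=113 R=136
Round 4 (k=28): L=136 R=150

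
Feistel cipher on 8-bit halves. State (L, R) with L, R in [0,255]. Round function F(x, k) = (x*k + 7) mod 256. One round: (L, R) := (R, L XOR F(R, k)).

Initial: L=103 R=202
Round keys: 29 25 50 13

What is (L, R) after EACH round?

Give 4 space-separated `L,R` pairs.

Answer: 202,142 142,47 47,187 187,169

Derivation:
Round 1 (k=29): L=202 R=142
Round 2 (k=25): L=142 R=47
Round 3 (k=50): L=47 R=187
Round 4 (k=13): L=187 R=169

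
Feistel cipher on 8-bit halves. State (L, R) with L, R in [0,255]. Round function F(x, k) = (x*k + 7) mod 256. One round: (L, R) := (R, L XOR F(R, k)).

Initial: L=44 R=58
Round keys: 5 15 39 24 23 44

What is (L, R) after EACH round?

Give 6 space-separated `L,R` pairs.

Answer: 58,5 5,104 104,218 218,31 31,10 10,160

Derivation:
Round 1 (k=5): L=58 R=5
Round 2 (k=15): L=5 R=104
Round 3 (k=39): L=104 R=218
Round 4 (k=24): L=218 R=31
Round 5 (k=23): L=31 R=10
Round 6 (k=44): L=10 R=160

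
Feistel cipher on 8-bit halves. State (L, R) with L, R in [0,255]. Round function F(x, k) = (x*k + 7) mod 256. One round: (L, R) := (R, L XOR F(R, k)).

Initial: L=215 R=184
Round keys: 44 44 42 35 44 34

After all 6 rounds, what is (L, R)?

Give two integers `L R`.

Round 1 (k=44): L=184 R=112
Round 2 (k=44): L=112 R=255
Round 3 (k=42): L=255 R=173
Round 4 (k=35): L=173 R=81
Round 5 (k=44): L=81 R=94
Round 6 (k=34): L=94 R=210

Answer: 94 210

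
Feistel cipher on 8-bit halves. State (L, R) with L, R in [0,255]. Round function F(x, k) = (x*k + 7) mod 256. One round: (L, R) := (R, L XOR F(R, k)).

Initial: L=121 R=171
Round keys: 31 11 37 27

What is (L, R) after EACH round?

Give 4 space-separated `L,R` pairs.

Answer: 171,197 197,213 213,21 21,235

Derivation:
Round 1 (k=31): L=171 R=197
Round 2 (k=11): L=197 R=213
Round 3 (k=37): L=213 R=21
Round 4 (k=27): L=21 R=235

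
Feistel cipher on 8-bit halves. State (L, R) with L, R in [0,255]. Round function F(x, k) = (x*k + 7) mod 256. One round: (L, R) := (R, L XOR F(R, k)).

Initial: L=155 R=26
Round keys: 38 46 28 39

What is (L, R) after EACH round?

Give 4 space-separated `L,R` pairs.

Round 1 (k=38): L=26 R=120
Round 2 (k=46): L=120 R=141
Round 3 (k=28): L=141 R=11
Round 4 (k=39): L=11 R=57

Answer: 26,120 120,141 141,11 11,57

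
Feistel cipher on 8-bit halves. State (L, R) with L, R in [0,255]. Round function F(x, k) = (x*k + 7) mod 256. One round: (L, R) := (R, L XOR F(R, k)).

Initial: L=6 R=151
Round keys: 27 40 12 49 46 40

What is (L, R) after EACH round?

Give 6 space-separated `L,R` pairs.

Round 1 (k=27): L=151 R=242
Round 2 (k=40): L=242 R=64
Round 3 (k=12): L=64 R=245
Round 4 (k=49): L=245 R=172
Round 5 (k=46): L=172 R=26
Round 6 (k=40): L=26 R=187

Answer: 151,242 242,64 64,245 245,172 172,26 26,187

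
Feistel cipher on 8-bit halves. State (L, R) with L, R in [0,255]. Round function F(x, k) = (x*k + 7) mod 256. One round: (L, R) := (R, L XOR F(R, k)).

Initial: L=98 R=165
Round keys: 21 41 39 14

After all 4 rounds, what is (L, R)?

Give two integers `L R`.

Round 1 (k=21): L=165 R=242
Round 2 (k=41): L=242 R=108
Round 3 (k=39): L=108 R=137
Round 4 (k=14): L=137 R=233

Answer: 137 233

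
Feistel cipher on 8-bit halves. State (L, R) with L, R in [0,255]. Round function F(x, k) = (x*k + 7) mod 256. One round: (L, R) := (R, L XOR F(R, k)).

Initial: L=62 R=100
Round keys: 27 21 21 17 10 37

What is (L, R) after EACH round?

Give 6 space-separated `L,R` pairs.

Round 1 (k=27): L=100 R=173
Round 2 (k=21): L=173 R=92
Round 3 (k=21): L=92 R=62
Round 4 (k=17): L=62 R=121
Round 5 (k=10): L=121 R=255
Round 6 (k=37): L=255 R=155

Answer: 100,173 173,92 92,62 62,121 121,255 255,155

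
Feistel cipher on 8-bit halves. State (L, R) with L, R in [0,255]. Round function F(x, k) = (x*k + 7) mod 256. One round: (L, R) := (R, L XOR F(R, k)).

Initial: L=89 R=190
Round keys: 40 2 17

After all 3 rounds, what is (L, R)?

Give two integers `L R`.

Round 1 (k=40): L=190 R=238
Round 2 (k=2): L=238 R=93
Round 3 (k=17): L=93 R=218

Answer: 93 218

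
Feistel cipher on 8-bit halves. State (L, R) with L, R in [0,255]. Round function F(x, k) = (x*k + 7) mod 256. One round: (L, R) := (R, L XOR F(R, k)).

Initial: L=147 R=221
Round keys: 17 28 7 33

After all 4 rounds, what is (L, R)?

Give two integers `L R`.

Round 1 (k=17): L=221 R=39
Round 2 (k=28): L=39 R=150
Round 3 (k=7): L=150 R=6
Round 4 (k=33): L=6 R=91

Answer: 6 91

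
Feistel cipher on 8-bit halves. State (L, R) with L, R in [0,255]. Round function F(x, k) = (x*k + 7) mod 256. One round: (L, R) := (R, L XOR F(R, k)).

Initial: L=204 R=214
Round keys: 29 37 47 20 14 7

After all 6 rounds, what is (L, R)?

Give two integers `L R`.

Round 1 (k=29): L=214 R=137
Round 2 (k=37): L=137 R=2
Round 3 (k=47): L=2 R=236
Round 4 (k=20): L=236 R=117
Round 5 (k=14): L=117 R=129
Round 6 (k=7): L=129 R=251

Answer: 129 251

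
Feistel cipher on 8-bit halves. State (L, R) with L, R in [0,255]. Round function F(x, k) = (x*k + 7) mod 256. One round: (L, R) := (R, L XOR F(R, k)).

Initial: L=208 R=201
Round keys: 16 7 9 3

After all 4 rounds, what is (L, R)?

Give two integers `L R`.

Answer: 135 173

Derivation:
Round 1 (k=16): L=201 R=71
Round 2 (k=7): L=71 R=49
Round 3 (k=9): L=49 R=135
Round 4 (k=3): L=135 R=173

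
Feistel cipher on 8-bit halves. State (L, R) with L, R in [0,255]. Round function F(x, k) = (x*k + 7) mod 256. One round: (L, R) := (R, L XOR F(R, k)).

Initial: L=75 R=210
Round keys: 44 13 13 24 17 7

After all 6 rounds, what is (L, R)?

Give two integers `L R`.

Round 1 (k=44): L=210 R=84
Round 2 (k=13): L=84 R=153
Round 3 (k=13): L=153 R=152
Round 4 (k=24): L=152 R=222
Round 5 (k=17): L=222 R=93
Round 6 (k=7): L=93 R=76

Answer: 93 76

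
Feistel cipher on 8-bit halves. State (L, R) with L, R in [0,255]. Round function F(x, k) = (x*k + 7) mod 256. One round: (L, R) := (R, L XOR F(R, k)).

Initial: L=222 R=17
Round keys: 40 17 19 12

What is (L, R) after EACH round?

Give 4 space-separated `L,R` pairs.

Answer: 17,113 113,153 153,19 19,114

Derivation:
Round 1 (k=40): L=17 R=113
Round 2 (k=17): L=113 R=153
Round 3 (k=19): L=153 R=19
Round 4 (k=12): L=19 R=114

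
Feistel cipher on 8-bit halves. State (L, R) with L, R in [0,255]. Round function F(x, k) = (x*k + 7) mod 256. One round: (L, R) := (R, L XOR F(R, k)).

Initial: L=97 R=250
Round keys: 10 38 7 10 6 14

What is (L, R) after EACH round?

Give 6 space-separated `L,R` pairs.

Round 1 (k=10): L=250 R=170
Round 2 (k=38): L=170 R=185
Round 3 (k=7): L=185 R=188
Round 4 (k=10): L=188 R=230
Round 5 (k=6): L=230 R=215
Round 6 (k=14): L=215 R=47

Answer: 250,170 170,185 185,188 188,230 230,215 215,47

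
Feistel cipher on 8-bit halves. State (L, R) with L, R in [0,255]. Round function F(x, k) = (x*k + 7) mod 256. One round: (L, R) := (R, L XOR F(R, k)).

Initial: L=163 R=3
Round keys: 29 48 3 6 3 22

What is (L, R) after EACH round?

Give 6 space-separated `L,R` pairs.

Round 1 (k=29): L=3 R=253
Round 2 (k=48): L=253 R=116
Round 3 (k=3): L=116 R=158
Round 4 (k=6): L=158 R=207
Round 5 (k=3): L=207 R=234
Round 6 (k=22): L=234 R=236

Answer: 3,253 253,116 116,158 158,207 207,234 234,236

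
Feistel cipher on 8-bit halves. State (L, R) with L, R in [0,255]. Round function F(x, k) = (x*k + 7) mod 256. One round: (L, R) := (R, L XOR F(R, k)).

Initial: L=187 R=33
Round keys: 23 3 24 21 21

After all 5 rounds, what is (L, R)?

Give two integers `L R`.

Answer: 78 7

Derivation:
Round 1 (k=23): L=33 R=69
Round 2 (k=3): L=69 R=247
Round 3 (k=24): L=247 R=106
Round 4 (k=21): L=106 R=78
Round 5 (k=21): L=78 R=7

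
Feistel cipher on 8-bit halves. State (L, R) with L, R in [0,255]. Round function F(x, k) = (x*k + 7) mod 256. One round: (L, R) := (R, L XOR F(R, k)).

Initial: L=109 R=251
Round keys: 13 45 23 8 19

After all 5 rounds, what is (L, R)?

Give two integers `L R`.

Round 1 (k=13): L=251 R=171
Round 2 (k=45): L=171 R=237
Round 3 (k=23): L=237 R=249
Round 4 (k=8): L=249 R=34
Round 5 (k=19): L=34 R=116

Answer: 34 116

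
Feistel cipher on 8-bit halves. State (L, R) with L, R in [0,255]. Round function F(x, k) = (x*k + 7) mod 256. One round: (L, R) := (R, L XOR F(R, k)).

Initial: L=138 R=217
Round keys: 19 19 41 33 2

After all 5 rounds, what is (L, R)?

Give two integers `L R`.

Answer: 122 206

Derivation:
Round 1 (k=19): L=217 R=168
Round 2 (k=19): L=168 R=166
Round 3 (k=41): L=166 R=53
Round 4 (k=33): L=53 R=122
Round 5 (k=2): L=122 R=206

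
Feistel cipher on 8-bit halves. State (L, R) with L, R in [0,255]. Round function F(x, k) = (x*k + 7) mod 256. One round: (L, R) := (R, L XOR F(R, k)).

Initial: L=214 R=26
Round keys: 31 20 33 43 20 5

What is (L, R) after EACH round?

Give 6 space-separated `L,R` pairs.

Answer: 26,251 251,185 185,27 27,41 41,32 32,142

Derivation:
Round 1 (k=31): L=26 R=251
Round 2 (k=20): L=251 R=185
Round 3 (k=33): L=185 R=27
Round 4 (k=43): L=27 R=41
Round 5 (k=20): L=41 R=32
Round 6 (k=5): L=32 R=142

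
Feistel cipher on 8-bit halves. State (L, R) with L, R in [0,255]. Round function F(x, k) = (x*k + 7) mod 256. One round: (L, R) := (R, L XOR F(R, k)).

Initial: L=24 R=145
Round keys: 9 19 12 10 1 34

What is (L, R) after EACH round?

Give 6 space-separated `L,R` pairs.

Answer: 145,56 56,190 190,215 215,211 211,13 13,18

Derivation:
Round 1 (k=9): L=145 R=56
Round 2 (k=19): L=56 R=190
Round 3 (k=12): L=190 R=215
Round 4 (k=10): L=215 R=211
Round 5 (k=1): L=211 R=13
Round 6 (k=34): L=13 R=18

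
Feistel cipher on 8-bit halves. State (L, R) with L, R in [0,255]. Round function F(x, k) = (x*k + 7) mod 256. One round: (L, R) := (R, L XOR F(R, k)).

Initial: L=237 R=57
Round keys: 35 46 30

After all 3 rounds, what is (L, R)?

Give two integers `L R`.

Round 1 (k=35): L=57 R=63
Round 2 (k=46): L=63 R=96
Round 3 (k=30): L=96 R=120

Answer: 96 120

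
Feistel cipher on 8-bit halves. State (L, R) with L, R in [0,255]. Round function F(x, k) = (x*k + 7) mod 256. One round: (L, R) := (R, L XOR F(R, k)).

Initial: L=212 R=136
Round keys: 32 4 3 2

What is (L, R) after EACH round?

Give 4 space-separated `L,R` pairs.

Answer: 136,211 211,219 219,75 75,70

Derivation:
Round 1 (k=32): L=136 R=211
Round 2 (k=4): L=211 R=219
Round 3 (k=3): L=219 R=75
Round 4 (k=2): L=75 R=70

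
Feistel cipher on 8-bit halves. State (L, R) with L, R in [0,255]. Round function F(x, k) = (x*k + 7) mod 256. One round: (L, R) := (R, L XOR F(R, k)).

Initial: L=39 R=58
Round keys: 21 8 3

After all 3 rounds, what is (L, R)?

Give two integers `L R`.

Round 1 (k=21): L=58 R=238
Round 2 (k=8): L=238 R=77
Round 3 (k=3): L=77 R=0

Answer: 77 0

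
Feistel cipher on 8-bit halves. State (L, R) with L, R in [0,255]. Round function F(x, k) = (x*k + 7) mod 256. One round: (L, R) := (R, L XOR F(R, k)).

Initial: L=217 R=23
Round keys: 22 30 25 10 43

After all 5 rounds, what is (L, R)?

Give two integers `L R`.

Answer: 125 153

Derivation:
Round 1 (k=22): L=23 R=216
Round 2 (k=30): L=216 R=64
Round 3 (k=25): L=64 R=159
Round 4 (k=10): L=159 R=125
Round 5 (k=43): L=125 R=153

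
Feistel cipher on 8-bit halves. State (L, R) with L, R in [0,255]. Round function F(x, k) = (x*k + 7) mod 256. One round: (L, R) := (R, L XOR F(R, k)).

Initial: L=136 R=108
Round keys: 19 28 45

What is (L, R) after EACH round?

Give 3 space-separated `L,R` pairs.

Answer: 108,131 131,55 55,49

Derivation:
Round 1 (k=19): L=108 R=131
Round 2 (k=28): L=131 R=55
Round 3 (k=45): L=55 R=49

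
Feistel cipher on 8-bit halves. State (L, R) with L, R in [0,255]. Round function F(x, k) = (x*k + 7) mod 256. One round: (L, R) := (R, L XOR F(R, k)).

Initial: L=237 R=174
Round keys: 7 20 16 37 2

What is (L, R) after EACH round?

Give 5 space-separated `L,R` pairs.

Answer: 174,36 36,121 121,179 179,159 159,246

Derivation:
Round 1 (k=7): L=174 R=36
Round 2 (k=20): L=36 R=121
Round 3 (k=16): L=121 R=179
Round 4 (k=37): L=179 R=159
Round 5 (k=2): L=159 R=246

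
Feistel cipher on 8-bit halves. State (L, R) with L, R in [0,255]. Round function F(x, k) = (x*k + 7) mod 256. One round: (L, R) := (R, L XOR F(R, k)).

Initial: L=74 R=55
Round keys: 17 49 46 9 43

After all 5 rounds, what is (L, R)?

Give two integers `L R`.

Answer: 214 18

Derivation:
Round 1 (k=17): L=55 R=228
Round 2 (k=49): L=228 R=156
Round 3 (k=46): L=156 R=235
Round 4 (k=9): L=235 R=214
Round 5 (k=43): L=214 R=18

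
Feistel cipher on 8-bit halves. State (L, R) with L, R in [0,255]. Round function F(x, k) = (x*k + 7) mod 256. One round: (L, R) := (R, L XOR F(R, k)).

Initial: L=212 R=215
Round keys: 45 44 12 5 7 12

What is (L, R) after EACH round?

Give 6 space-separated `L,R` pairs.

Answer: 215,6 6,216 216,33 33,116 116,18 18,171

Derivation:
Round 1 (k=45): L=215 R=6
Round 2 (k=44): L=6 R=216
Round 3 (k=12): L=216 R=33
Round 4 (k=5): L=33 R=116
Round 5 (k=7): L=116 R=18
Round 6 (k=12): L=18 R=171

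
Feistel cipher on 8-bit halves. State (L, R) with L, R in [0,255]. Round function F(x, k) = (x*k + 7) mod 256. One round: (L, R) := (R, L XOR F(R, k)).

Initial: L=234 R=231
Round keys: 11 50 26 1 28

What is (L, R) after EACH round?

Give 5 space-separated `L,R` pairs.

Answer: 231,30 30,4 4,113 113,124 124,230

Derivation:
Round 1 (k=11): L=231 R=30
Round 2 (k=50): L=30 R=4
Round 3 (k=26): L=4 R=113
Round 4 (k=1): L=113 R=124
Round 5 (k=28): L=124 R=230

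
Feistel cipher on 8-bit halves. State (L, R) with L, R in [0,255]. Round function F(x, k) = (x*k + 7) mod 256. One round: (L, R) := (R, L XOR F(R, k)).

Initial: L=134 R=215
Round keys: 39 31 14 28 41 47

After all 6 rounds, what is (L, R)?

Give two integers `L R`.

Answer: 9 147

Derivation:
Round 1 (k=39): L=215 R=78
Round 2 (k=31): L=78 R=174
Round 3 (k=14): L=174 R=197
Round 4 (k=28): L=197 R=61
Round 5 (k=41): L=61 R=9
Round 6 (k=47): L=9 R=147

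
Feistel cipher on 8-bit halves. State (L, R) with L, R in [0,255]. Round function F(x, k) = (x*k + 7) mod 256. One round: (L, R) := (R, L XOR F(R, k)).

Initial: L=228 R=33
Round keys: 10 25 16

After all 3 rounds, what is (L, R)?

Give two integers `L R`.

Round 1 (k=10): L=33 R=181
Round 2 (k=25): L=181 R=149
Round 3 (k=16): L=149 R=226

Answer: 149 226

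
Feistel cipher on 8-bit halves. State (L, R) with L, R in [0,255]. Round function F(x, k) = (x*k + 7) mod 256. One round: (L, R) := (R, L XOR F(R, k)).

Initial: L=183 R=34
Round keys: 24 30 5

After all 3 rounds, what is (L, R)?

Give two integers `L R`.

Answer: 37 64

Derivation:
Round 1 (k=24): L=34 R=128
Round 2 (k=30): L=128 R=37
Round 3 (k=5): L=37 R=64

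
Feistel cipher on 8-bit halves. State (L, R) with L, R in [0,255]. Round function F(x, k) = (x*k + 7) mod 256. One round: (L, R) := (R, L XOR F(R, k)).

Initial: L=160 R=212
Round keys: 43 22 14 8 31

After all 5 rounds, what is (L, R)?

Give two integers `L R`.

Answer: 106 67

Derivation:
Round 1 (k=43): L=212 R=3
Round 2 (k=22): L=3 R=157
Round 3 (k=14): L=157 R=158
Round 4 (k=8): L=158 R=106
Round 5 (k=31): L=106 R=67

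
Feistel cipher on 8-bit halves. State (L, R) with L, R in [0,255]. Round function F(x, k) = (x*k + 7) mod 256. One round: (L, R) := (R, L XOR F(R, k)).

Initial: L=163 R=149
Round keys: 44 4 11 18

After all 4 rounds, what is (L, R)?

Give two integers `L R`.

Round 1 (k=44): L=149 R=0
Round 2 (k=4): L=0 R=146
Round 3 (k=11): L=146 R=77
Round 4 (k=18): L=77 R=227

Answer: 77 227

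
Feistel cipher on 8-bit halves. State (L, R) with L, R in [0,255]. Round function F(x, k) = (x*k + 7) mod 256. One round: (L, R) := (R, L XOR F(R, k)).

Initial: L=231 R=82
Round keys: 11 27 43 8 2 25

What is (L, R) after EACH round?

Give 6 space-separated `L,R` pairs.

Answer: 82,106 106,103 103,62 62,144 144,25 25,232

Derivation:
Round 1 (k=11): L=82 R=106
Round 2 (k=27): L=106 R=103
Round 3 (k=43): L=103 R=62
Round 4 (k=8): L=62 R=144
Round 5 (k=2): L=144 R=25
Round 6 (k=25): L=25 R=232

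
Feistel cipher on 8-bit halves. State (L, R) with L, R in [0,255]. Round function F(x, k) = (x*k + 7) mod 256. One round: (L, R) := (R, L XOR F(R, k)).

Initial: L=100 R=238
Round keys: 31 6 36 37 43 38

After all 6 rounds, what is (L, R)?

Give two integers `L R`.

Round 1 (k=31): L=238 R=189
Round 2 (k=6): L=189 R=155
Round 3 (k=36): L=155 R=110
Round 4 (k=37): L=110 R=118
Round 5 (k=43): L=118 R=183
Round 6 (k=38): L=183 R=71

Answer: 183 71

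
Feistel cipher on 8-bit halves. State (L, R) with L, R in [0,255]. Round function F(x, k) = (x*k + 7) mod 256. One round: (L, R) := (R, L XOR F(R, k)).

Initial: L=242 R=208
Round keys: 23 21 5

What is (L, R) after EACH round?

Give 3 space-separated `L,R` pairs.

Answer: 208,69 69,96 96,162

Derivation:
Round 1 (k=23): L=208 R=69
Round 2 (k=21): L=69 R=96
Round 3 (k=5): L=96 R=162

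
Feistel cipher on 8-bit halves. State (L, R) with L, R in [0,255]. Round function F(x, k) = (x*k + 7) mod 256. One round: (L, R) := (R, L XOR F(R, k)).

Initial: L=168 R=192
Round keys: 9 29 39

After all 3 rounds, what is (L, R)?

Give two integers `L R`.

Round 1 (k=9): L=192 R=111
Round 2 (k=29): L=111 R=90
Round 3 (k=39): L=90 R=210

Answer: 90 210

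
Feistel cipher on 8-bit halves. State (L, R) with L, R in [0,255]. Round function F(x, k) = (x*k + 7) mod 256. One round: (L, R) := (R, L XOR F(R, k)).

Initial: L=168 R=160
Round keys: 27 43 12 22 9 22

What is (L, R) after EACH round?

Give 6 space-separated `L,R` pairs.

Round 1 (k=27): L=160 R=79
Round 2 (k=43): L=79 R=236
Round 3 (k=12): L=236 R=88
Round 4 (k=22): L=88 R=123
Round 5 (k=9): L=123 R=2
Round 6 (k=22): L=2 R=72

Answer: 160,79 79,236 236,88 88,123 123,2 2,72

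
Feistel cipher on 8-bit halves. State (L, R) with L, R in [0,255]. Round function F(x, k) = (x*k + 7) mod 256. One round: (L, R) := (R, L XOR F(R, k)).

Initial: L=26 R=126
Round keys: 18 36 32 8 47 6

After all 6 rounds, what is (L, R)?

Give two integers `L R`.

Round 1 (k=18): L=126 R=249
Round 2 (k=36): L=249 R=117
Round 3 (k=32): L=117 R=94
Round 4 (k=8): L=94 R=130
Round 5 (k=47): L=130 R=187
Round 6 (k=6): L=187 R=235

Answer: 187 235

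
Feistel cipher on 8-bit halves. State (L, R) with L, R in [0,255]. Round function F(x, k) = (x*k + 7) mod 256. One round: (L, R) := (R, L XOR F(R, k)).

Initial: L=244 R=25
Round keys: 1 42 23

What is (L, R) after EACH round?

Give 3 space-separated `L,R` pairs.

Answer: 25,212 212,214 214,149

Derivation:
Round 1 (k=1): L=25 R=212
Round 2 (k=42): L=212 R=214
Round 3 (k=23): L=214 R=149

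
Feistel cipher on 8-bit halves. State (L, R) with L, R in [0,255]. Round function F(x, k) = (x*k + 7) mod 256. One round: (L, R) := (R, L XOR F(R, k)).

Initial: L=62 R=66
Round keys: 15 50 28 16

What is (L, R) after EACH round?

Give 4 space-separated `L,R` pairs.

Answer: 66,219 219,143 143,112 112,136

Derivation:
Round 1 (k=15): L=66 R=219
Round 2 (k=50): L=219 R=143
Round 3 (k=28): L=143 R=112
Round 4 (k=16): L=112 R=136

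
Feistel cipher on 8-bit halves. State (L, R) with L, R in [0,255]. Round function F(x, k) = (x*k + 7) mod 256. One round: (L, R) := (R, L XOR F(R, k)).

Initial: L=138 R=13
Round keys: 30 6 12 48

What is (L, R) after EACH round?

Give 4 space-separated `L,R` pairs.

Round 1 (k=30): L=13 R=7
Round 2 (k=6): L=7 R=60
Round 3 (k=12): L=60 R=208
Round 4 (k=48): L=208 R=59

Answer: 13,7 7,60 60,208 208,59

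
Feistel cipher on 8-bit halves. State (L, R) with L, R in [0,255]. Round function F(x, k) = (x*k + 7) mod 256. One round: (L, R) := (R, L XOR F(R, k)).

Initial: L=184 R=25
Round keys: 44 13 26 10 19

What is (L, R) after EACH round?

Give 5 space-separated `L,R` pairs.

Answer: 25,235 235,239 239,166 166,108 108,173

Derivation:
Round 1 (k=44): L=25 R=235
Round 2 (k=13): L=235 R=239
Round 3 (k=26): L=239 R=166
Round 4 (k=10): L=166 R=108
Round 5 (k=19): L=108 R=173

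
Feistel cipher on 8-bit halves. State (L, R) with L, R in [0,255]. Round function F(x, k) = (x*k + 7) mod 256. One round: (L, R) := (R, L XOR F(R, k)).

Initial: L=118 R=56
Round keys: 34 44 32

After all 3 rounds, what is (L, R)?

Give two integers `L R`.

Answer: 11 102

Derivation:
Round 1 (k=34): L=56 R=1
Round 2 (k=44): L=1 R=11
Round 3 (k=32): L=11 R=102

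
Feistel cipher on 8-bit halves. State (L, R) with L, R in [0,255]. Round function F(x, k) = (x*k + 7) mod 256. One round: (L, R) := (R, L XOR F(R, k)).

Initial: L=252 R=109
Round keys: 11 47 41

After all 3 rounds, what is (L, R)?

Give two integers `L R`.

Answer: 240 61

Derivation:
Round 1 (k=11): L=109 R=74
Round 2 (k=47): L=74 R=240
Round 3 (k=41): L=240 R=61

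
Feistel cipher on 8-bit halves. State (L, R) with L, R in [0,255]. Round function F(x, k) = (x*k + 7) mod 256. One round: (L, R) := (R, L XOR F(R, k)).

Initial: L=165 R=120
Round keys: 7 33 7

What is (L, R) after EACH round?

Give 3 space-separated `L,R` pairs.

Round 1 (k=7): L=120 R=234
Round 2 (k=33): L=234 R=73
Round 3 (k=7): L=73 R=236

Answer: 120,234 234,73 73,236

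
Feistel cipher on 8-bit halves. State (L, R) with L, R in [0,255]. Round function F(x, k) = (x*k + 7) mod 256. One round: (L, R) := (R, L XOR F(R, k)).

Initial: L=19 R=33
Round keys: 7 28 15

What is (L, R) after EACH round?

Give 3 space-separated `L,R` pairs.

Answer: 33,253 253,146 146,104

Derivation:
Round 1 (k=7): L=33 R=253
Round 2 (k=28): L=253 R=146
Round 3 (k=15): L=146 R=104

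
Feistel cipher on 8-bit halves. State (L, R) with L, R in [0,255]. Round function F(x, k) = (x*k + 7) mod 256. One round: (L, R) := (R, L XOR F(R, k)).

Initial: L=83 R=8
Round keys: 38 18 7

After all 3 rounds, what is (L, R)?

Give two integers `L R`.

Round 1 (k=38): L=8 R=100
Round 2 (k=18): L=100 R=7
Round 3 (k=7): L=7 R=92

Answer: 7 92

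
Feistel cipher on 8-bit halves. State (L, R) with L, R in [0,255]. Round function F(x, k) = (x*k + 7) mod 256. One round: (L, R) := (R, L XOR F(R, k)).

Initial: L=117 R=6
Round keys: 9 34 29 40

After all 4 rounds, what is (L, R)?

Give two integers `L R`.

Answer: 60 246

Derivation:
Round 1 (k=9): L=6 R=72
Round 2 (k=34): L=72 R=145
Round 3 (k=29): L=145 R=60
Round 4 (k=40): L=60 R=246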